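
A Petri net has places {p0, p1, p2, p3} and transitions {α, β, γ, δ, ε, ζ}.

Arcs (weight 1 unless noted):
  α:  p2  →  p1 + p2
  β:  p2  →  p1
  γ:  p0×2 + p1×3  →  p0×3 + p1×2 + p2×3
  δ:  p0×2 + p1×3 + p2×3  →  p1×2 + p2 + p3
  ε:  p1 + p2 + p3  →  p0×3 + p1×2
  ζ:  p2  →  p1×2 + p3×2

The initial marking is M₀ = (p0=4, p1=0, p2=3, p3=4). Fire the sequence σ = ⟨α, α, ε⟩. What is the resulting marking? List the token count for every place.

step 1: fire α:  (p0=4, p1=0, p2=3, p3=4) → (p0=4, p1=1, p2=3, p3=4)
step 2: fire α:  (p0=4, p1=1, p2=3, p3=4) → (p0=4, p1=2, p2=3, p3=4)
step 3: fire ε:  (p0=4, p1=2, p2=3, p3=4) → (p0=7, p1=3, p2=2, p3=3)

(p0=7, p1=3, p2=2, p3=3)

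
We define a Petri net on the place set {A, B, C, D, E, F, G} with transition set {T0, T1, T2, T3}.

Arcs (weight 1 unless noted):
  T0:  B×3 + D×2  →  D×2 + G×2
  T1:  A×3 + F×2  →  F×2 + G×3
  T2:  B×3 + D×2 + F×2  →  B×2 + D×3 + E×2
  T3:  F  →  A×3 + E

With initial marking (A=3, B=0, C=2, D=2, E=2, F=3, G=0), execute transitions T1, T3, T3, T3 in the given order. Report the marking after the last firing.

step 1: fire T1:  (A=3, B=0, C=2, D=2, E=2, F=3, G=0) → (A=0, B=0, C=2, D=2, E=2, F=3, G=3)
step 2: fire T3:  (A=0, B=0, C=2, D=2, E=2, F=3, G=3) → (A=3, B=0, C=2, D=2, E=3, F=2, G=3)
step 3: fire T3:  (A=3, B=0, C=2, D=2, E=3, F=2, G=3) → (A=6, B=0, C=2, D=2, E=4, F=1, G=3)
step 4: fire T3:  (A=6, B=0, C=2, D=2, E=4, F=1, G=3) → (A=9, B=0, C=2, D=2, E=5, F=0, G=3)

(A=9, B=0, C=2, D=2, E=5, F=0, G=3)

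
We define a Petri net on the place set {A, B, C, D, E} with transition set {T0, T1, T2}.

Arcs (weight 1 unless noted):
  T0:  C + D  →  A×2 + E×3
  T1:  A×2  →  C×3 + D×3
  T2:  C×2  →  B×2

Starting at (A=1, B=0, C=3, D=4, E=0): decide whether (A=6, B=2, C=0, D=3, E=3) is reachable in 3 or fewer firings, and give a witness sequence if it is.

depth 0: 1 marking
depth 1: 3 markings reached so far
depth 2: 6 markings reached so far
depth 3: 9 markings reached so far
target is not among the 9 markings reachable within 3 steps

NO — not reachable within 3 firings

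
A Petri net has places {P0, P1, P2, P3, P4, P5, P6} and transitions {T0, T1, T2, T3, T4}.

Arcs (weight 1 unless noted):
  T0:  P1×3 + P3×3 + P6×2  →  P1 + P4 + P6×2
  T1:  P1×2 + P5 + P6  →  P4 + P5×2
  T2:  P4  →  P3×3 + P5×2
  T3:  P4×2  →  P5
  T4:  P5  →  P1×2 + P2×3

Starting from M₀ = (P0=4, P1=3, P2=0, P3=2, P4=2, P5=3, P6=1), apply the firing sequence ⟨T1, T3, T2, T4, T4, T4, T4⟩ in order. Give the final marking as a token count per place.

step 1: fire T1:  (P0=4, P1=3, P2=0, P3=2, P4=2, P5=3, P6=1) → (P0=4, P1=1, P2=0, P3=2, P4=3, P5=4, P6=0)
step 2: fire T3:  (P0=4, P1=1, P2=0, P3=2, P4=3, P5=4, P6=0) → (P0=4, P1=1, P2=0, P3=2, P4=1, P5=5, P6=0)
step 3: fire T2:  (P0=4, P1=1, P2=0, P3=2, P4=1, P5=5, P6=0) → (P0=4, P1=1, P2=0, P3=5, P4=0, P5=7, P6=0)
step 4: fire T4:  (P0=4, P1=1, P2=0, P3=5, P4=0, P5=7, P6=0) → (P0=4, P1=3, P2=3, P3=5, P4=0, P5=6, P6=0)
step 5: fire T4:  (P0=4, P1=3, P2=3, P3=5, P4=0, P5=6, P6=0) → (P0=4, P1=5, P2=6, P3=5, P4=0, P5=5, P6=0)
step 6: fire T4:  (P0=4, P1=5, P2=6, P3=5, P4=0, P5=5, P6=0) → (P0=4, P1=7, P2=9, P3=5, P4=0, P5=4, P6=0)
step 7: fire T4:  (P0=4, P1=7, P2=9, P3=5, P4=0, P5=4, P6=0) → (P0=4, P1=9, P2=12, P3=5, P4=0, P5=3, P6=0)

(P0=4, P1=9, P2=12, P3=5, P4=0, P5=3, P6=0)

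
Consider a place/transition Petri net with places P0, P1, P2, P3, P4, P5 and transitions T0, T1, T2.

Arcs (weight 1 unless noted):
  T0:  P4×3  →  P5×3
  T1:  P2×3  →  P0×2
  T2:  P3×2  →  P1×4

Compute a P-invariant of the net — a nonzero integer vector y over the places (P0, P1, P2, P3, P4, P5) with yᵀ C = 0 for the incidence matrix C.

y = (P0:3, P1:0, P2:2, P3:0, P4:0, P5:0)

Incidence matrix C (rows=places, cols=transitions):
       T0   T1   T2
   P0   0    2    0
   P1   0    0    4
   P2   0   -3    0
   P3   0    0   -2
   P4  -3    0    0
   P5   3    0    0

Candidate y = [3, 0, 2, 0, 0, 0]; check y·C column-wise:
  col T0: 3·0 + 2·0 + 0·-3 + 0·3 = 0
  col T1: 3·2 + 2·-3 = 0
  col T2: 3·0 + 0·4 + 2·0 + 0·-2 = 0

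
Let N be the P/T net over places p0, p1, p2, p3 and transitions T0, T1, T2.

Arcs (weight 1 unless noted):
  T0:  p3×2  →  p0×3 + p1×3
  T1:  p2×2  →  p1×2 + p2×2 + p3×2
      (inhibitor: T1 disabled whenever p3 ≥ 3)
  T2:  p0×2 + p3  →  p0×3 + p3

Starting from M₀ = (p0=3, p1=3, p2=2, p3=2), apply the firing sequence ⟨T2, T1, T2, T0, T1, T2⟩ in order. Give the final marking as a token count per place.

step 1: fire T2:  (p0=3, p1=3, p2=2, p3=2) → (p0=4, p1=3, p2=2, p3=2)
step 2: fire T1:  (p0=4, p1=3, p2=2, p3=2) → (p0=4, p1=5, p2=2, p3=4)
step 3: fire T2:  (p0=4, p1=5, p2=2, p3=4) → (p0=5, p1=5, p2=2, p3=4)
step 4: fire T0:  (p0=5, p1=5, p2=2, p3=4) → (p0=8, p1=8, p2=2, p3=2)
step 5: fire T1:  (p0=8, p1=8, p2=2, p3=2) → (p0=8, p1=10, p2=2, p3=4)
step 6: fire T2:  (p0=8, p1=10, p2=2, p3=4) → (p0=9, p1=10, p2=2, p3=4)

(p0=9, p1=10, p2=2, p3=4)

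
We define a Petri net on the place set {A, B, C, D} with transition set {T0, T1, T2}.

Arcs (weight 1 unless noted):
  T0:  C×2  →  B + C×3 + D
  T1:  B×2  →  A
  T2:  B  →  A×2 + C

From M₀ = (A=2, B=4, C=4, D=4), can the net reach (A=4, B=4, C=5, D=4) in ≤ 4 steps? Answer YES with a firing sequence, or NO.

depth 0: 1 marking
depth 1: 4 markings reached so far
depth 2: 10 markings reached so far
depth 3: 18 markings reached so far
depth 4: 28 markings reached so far
target is not among the 28 markings reachable within 4 steps

NO — not reachable within 4 firings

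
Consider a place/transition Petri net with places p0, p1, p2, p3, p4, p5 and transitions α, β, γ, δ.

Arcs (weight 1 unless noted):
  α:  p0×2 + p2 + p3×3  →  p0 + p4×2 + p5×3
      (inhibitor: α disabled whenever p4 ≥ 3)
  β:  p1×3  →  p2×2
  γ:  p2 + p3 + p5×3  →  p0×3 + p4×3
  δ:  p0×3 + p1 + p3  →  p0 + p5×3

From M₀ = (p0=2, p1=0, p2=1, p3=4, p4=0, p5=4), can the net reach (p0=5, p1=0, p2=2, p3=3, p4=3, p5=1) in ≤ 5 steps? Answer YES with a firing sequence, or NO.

NO — not reachable within 5 firings

depth 0: 1 marking
depth 1: 3 markings reached so far
depth 2: 3 markings reached so far
(frontier empty at depth 2; search complete)
target is not among the 3 markings reachable within 5 steps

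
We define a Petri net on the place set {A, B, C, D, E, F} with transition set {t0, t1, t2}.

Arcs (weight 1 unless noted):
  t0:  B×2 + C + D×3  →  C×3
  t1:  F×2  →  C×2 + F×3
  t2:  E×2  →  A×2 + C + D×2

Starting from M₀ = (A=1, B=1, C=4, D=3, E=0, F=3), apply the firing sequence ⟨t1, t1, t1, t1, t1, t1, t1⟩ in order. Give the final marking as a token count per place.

step 1: fire t1:  (A=1, B=1, C=4, D=3, E=0, F=3) → (A=1, B=1, C=6, D=3, E=0, F=4)
step 2: fire t1:  (A=1, B=1, C=6, D=3, E=0, F=4) → (A=1, B=1, C=8, D=3, E=0, F=5)
step 3: fire t1:  (A=1, B=1, C=8, D=3, E=0, F=5) → (A=1, B=1, C=10, D=3, E=0, F=6)
step 4: fire t1:  (A=1, B=1, C=10, D=3, E=0, F=6) → (A=1, B=1, C=12, D=3, E=0, F=7)
step 5: fire t1:  (A=1, B=1, C=12, D=3, E=0, F=7) → (A=1, B=1, C=14, D=3, E=0, F=8)
step 6: fire t1:  (A=1, B=1, C=14, D=3, E=0, F=8) → (A=1, B=1, C=16, D=3, E=0, F=9)
step 7: fire t1:  (A=1, B=1, C=16, D=3, E=0, F=9) → (A=1, B=1, C=18, D=3, E=0, F=10)

(A=1, B=1, C=18, D=3, E=0, F=10)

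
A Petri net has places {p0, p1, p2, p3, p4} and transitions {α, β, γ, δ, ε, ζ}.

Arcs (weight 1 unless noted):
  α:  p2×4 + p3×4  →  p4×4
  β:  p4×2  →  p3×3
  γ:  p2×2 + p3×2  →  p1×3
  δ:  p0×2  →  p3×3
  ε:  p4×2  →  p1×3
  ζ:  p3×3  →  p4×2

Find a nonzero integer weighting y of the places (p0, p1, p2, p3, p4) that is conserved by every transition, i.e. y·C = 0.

y = (p0:3, p1:2, p2:1, p3:2, p4:3)

Incidence matrix C (rows=places, cols=transitions):
        α    β    γ    δ    ε    ζ
   p0   0    0    0   -2    0    0
   p1   0    0    3    0    3    0
   p2  -4    0   -2    0    0    0
   p3  -4    3   -2    3    0   -3
   p4   4   -2    0    0   -2    2

Candidate y = [3, 2, 1, 2, 3]; check y·C column-wise:
  col α: 3·0 + 2·0 + 1·-4 + 2·-4 + 3·4 = 0
  col β: 3·0 + 2·0 + 1·0 + 2·3 + 3·-2 = 0
  col γ: 3·0 + 2·3 + 1·-2 + 2·-2 + 3·0 = 0
  col δ: 3·-2 + 2·0 + 1·0 + 2·3 + 3·0 = 0
  col ε: 3·0 + 2·3 + 1·0 + 2·0 + 3·-2 = 0
  col ζ: 3·0 + 2·0 + 1·0 + 2·-3 + 3·2 = 0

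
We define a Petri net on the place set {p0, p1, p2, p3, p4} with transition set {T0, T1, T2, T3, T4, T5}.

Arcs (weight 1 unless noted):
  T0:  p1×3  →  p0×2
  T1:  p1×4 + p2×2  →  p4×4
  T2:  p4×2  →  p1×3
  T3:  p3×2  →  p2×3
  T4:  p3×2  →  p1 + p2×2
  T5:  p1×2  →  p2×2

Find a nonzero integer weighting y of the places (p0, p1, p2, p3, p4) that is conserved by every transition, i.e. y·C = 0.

y = (p0:3, p1:2, p2:2, p3:3, p4:3)

Incidence matrix C (rows=places, cols=transitions):
       T0   T1   T2   T3   T4   T5
   p0   2    0    0    0    0    0
   p1  -3   -4    3    0    1   -2
   p2   0   -2    0    3    2    2
   p3   0    0    0   -2   -2    0
   p4   0    4   -2    0    0    0

Candidate y = [3, 2, 2, 3, 3]; check y·C column-wise:
  col T0: 3·2 + 2·-3 + 2·0 + 3·0 + 3·0 = 0
  col T1: 3·0 + 2·-4 + 2·-2 + 3·0 + 3·4 = 0
  col T2: 3·0 + 2·3 + 2·0 + 3·0 + 3·-2 = 0
  col T3: 3·0 + 2·0 + 2·3 + 3·-2 + 3·0 = 0
  col T4: 3·0 + 2·1 + 2·2 + 3·-2 + 3·0 = 0
  col T5: 3·0 + 2·-2 + 2·2 + 3·0 + 3·0 = 0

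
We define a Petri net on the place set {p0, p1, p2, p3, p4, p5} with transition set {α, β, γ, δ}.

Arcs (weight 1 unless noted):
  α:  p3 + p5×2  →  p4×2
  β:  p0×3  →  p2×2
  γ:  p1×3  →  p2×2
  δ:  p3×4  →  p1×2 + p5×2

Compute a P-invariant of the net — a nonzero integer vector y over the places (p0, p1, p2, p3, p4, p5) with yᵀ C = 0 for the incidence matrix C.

y = (p0:4, p1:4, p2:6, p3:2, p4:1, p5:0)

Incidence matrix C (rows=places, cols=transitions):
        α    β    γ    δ
   p0   0   -3    0    0
   p1   0    0   -3    2
   p2   0    2    2    0
   p3  -1    0    0   -4
   p4   2    0    0    0
   p5  -2    0    0    2

Candidate y = [4, 4, 6, 2, 1, 0]; check y·C column-wise:
  col α: 4·0 + 4·0 + 6·0 + 2·-1 + 1·2 + 0·-2 = 0
  col β: 4·-3 + 4·0 + 6·2 + 2·0 + 1·0 = 0
  col γ: 4·0 + 4·-3 + 6·2 + 2·0 + 1·0 = 0
  col δ: 4·0 + 4·2 + 6·0 + 2·-4 + 1·0 + 0·2 = 0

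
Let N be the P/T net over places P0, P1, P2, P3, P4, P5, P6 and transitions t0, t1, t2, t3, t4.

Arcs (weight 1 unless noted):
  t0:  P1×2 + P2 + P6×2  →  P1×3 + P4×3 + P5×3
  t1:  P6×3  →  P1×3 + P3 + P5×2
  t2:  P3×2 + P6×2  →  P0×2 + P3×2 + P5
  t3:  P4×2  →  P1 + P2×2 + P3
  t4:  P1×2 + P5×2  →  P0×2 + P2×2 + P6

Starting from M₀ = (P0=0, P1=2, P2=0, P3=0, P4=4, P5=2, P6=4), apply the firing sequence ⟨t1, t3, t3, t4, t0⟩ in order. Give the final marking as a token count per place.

step 1: fire t1:  (P0=0, P1=2, P2=0, P3=0, P4=4, P5=2, P6=4) → (P0=0, P1=5, P2=0, P3=1, P4=4, P5=4, P6=1)
step 2: fire t3:  (P0=0, P1=5, P2=0, P3=1, P4=4, P5=4, P6=1) → (P0=0, P1=6, P2=2, P3=2, P4=2, P5=4, P6=1)
step 3: fire t3:  (P0=0, P1=6, P2=2, P3=2, P4=2, P5=4, P6=1) → (P0=0, P1=7, P2=4, P3=3, P4=0, P5=4, P6=1)
step 4: fire t4:  (P0=0, P1=7, P2=4, P3=3, P4=0, P5=4, P6=1) → (P0=2, P1=5, P2=6, P3=3, P4=0, P5=2, P6=2)
step 5: fire t0:  (P0=2, P1=5, P2=6, P3=3, P4=0, P5=2, P6=2) → (P0=2, P1=6, P2=5, P3=3, P4=3, P5=5, P6=0)

(P0=2, P1=6, P2=5, P3=3, P4=3, P5=5, P6=0)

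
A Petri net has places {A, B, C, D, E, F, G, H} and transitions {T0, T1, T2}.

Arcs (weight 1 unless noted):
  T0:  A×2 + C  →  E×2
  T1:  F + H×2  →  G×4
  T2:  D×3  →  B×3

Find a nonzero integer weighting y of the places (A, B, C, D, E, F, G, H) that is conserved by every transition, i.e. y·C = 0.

y = (A:1, B:0, C:-2, D:0, E:0, F:0, G:0, H:0)

Incidence matrix C (rows=places, cols=transitions):
       T0   T1   T2
    A  -2    0    0
    B   0    0    3
    C  -1    0    0
    D   0    0   -3
    E   2    0    0
    F   0   -1    0
    G   0    4    0
    H   0   -2    0

Candidate y = [1, 0, -2, 0, 0, 0, 0, 0]; check y·C column-wise:
  col T0: 1·-2 + -2·-1 + 0·2 = 0
  col T1: 1·0 + -2·0 + 0·-1 + 0·4 + 0·-2 = 0
  col T2: 1·0 + 0·3 + -2·0 + 0·-3 = 0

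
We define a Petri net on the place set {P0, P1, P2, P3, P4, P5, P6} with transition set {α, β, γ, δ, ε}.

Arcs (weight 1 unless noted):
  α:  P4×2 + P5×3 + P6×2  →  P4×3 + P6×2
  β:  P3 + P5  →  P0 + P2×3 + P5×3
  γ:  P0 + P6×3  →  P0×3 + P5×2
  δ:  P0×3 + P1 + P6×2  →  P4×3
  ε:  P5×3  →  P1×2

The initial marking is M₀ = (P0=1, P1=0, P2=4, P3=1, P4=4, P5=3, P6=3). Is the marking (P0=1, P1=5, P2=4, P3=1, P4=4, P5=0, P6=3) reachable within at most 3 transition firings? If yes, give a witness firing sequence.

depth 0: 1 marking
depth 1: 5 markings reached so far
depth 2: 10 markings reached so far
depth 3: 12 markings reached so far
target is not among the 12 markings reachable within 3 steps

NO — not reachable within 3 firings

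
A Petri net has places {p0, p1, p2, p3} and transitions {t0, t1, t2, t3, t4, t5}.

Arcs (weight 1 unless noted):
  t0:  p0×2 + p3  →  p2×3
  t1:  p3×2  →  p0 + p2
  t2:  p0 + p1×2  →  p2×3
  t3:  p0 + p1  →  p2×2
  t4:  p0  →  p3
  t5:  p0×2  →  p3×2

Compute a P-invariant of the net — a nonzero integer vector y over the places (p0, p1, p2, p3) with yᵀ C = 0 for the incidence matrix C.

y = (p0:1, p1:1, p2:1, p3:1)

Incidence matrix C (rows=places, cols=transitions):
       t0   t1   t2   t3   t4   t5
   p0  -2    1   -1   -1   -1   -2
   p1   0    0   -2   -1    0    0
   p2   3    1    3    2    0    0
   p3  -1   -2    0    0    1    2

Candidate y = [1, 1, 1, 1]; check y·C column-wise:
  col t0: 1·-2 + 1·0 + 1·3 + 1·-1 = 0
  col t1: 1·1 + 1·0 + 1·1 + 1·-2 = 0
  col t2: 1·-1 + 1·-2 + 1·3 + 1·0 = 0
  col t3: 1·-1 + 1·-1 + 1·2 + 1·0 = 0
  col t4: 1·-1 + 1·0 + 1·0 + 1·1 = 0
  col t5: 1·-2 + 1·0 + 1·0 + 1·2 = 0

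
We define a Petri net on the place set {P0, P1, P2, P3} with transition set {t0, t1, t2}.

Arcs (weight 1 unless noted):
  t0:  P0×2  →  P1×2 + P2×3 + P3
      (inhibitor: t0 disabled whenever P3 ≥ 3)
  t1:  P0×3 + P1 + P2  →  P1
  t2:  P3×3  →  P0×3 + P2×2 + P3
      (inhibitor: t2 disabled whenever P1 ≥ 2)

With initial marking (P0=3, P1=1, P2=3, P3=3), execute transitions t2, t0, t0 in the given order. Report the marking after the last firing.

step 1: fire t2:  (P0=3, P1=1, P2=3, P3=3) → (P0=6, P1=1, P2=5, P3=1)
step 2: fire t0:  (P0=6, P1=1, P2=5, P3=1) → (P0=4, P1=3, P2=8, P3=2)
step 3: fire t0:  (P0=4, P1=3, P2=8, P3=2) → (P0=2, P1=5, P2=11, P3=3)

(P0=2, P1=5, P2=11, P3=3)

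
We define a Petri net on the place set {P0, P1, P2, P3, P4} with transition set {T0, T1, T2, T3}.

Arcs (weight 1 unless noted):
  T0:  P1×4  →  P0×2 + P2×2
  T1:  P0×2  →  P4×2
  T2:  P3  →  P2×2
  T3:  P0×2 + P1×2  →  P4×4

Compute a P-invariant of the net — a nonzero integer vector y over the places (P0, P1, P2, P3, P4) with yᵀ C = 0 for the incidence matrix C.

Incidence matrix C (rows=places, cols=transitions):
       T0   T1   T2   T3
   P0   2   -2    0   -2
   P1  -4    0    0   -2
   P2   2    0    2    0
   P3   0    0   -1    0
   P4   0    2    0    4

Candidate y = [1, 1, 1, 2, 1]; check y·C column-wise:
  col T0: 1·2 + 1·-4 + 1·2 + 2·0 + 1·0 = 0
  col T1: 1·-2 + 1·0 + 1·0 + 2·0 + 1·2 = 0
  col T2: 1·0 + 1·0 + 1·2 + 2·-1 + 1·0 = 0
  col T3: 1·-2 + 1·-2 + 1·0 + 2·0 + 1·4 = 0

y = (P0:1, P1:1, P2:1, P3:2, P4:1)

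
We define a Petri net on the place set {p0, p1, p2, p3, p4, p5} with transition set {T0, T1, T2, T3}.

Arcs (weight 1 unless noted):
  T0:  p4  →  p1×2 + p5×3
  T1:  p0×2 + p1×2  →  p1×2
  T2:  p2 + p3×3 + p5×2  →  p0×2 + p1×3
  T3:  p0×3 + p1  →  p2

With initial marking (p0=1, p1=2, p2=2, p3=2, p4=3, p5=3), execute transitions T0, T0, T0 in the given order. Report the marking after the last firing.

step 1: fire T0:  (p0=1, p1=2, p2=2, p3=2, p4=3, p5=3) → (p0=1, p1=4, p2=2, p3=2, p4=2, p5=6)
step 2: fire T0:  (p0=1, p1=4, p2=2, p3=2, p4=2, p5=6) → (p0=1, p1=6, p2=2, p3=2, p4=1, p5=9)
step 3: fire T0:  (p0=1, p1=6, p2=2, p3=2, p4=1, p5=9) → (p0=1, p1=8, p2=2, p3=2, p4=0, p5=12)

(p0=1, p1=8, p2=2, p3=2, p4=0, p5=12)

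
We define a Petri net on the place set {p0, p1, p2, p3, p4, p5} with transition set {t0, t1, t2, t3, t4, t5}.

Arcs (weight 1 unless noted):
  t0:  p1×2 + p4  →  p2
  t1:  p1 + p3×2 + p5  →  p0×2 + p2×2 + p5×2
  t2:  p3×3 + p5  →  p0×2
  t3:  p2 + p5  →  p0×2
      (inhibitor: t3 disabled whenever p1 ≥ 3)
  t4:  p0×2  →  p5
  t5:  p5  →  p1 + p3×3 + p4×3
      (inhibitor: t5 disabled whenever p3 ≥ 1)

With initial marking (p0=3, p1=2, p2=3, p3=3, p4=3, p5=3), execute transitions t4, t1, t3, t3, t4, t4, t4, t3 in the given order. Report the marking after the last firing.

(p0=3, p1=1, p2=2, p3=1, p4=3, p5=5)

step 1: fire t4:  (p0=3, p1=2, p2=3, p3=3, p4=3, p5=3) → (p0=1, p1=2, p2=3, p3=3, p4=3, p5=4)
step 2: fire t1:  (p0=1, p1=2, p2=3, p3=3, p4=3, p5=4) → (p0=3, p1=1, p2=5, p3=1, p4=3, p5=5)
step 3: fire t3:  (p0=3, p1=1, p2=5, p3=1, p4=3, p5=5) → (p0=5, p1=1, p2=4, p3=1, p4=3, p5=4)
step 4: fire t3:  (p0=5, p1=1, p2=4, p3=1, p4=3, p5=4) → (p0=7, p1=1, p2=3, p3=1, p4=3, p5=3)
step 5: fire t4:  (p0=7, p1=1, p2=3, p3=1, p4=3, p5=3) → (p0=5, p1=1, p2=3, p3=1, p4=3, p5=4)
step 6: fire t4:  (p0=5, p1=1, p2=3, p3=1, p4=3, p5=4) → (p0=3, p1=1, p2=3, p3=1, p4=3, p5=5)
step 7: fire t4:  (p0=3, p1=1, p2=3, p3=1, p4=3, p5=5) → (p0=1, p1=1, p2=3, p3=1, p4=3, p5=6)
step 8: fire t3:  (p0=1, p1=1, p2=3, p3=1, p4=3, p5=6) → (p0=3, p1=1, p2=2, p3=1, p4=3, p5=5)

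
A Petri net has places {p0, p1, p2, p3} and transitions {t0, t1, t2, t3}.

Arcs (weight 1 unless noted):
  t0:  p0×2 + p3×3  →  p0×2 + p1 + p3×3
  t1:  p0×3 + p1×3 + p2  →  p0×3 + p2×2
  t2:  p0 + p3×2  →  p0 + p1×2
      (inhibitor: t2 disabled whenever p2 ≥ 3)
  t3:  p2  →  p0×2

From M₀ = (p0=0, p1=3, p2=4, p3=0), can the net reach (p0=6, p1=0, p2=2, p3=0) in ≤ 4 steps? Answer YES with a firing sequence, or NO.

step 1: fire t3:  (p0=0, p1=3, p2=4, p3=0) → (p0=2, p1=3, p2=3, p3=0)
step 2: fire t3:  (p0=2, p1=3, p2=3, p3=0) → (p0=4, p1=3, p2=2, p3=0)
step 3: fire t1:  (p0=4, p1=3, p2=2, p3=0) → (p0=4, p1=0, p2=3, p3=0)
step 4: fire t3:  (p0=4, p1=0, p2=3, p3=0) → (p0=6, p1=0, p2=2, p3=0)

YES — reachable via ⟨t3, t3, t1, t3⟩ (4 firings)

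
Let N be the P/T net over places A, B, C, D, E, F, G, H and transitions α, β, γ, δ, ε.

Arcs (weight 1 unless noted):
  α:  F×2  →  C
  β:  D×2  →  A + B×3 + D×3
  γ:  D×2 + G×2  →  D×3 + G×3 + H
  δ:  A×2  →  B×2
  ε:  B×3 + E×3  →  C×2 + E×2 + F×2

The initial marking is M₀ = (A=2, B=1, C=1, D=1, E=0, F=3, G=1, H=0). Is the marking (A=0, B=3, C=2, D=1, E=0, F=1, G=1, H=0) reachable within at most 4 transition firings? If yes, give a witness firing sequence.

step 1: fire α:  (A=2, B=1, C=1, D=1, E=0, F=3, G=1, H=0) → (A=2, B=1, C=2, D=1, E=0, F=1, G=1, H=0)
step 2: fire δ:  (A=2, B=1, C=2, D=1, E=0, F=1, G=1, H=0) → (A=0, B=3, C=2, D=1, E=0, F=1, G=1, H=0)

YES — reachable via ⟨α, δ⟩ (2 firings)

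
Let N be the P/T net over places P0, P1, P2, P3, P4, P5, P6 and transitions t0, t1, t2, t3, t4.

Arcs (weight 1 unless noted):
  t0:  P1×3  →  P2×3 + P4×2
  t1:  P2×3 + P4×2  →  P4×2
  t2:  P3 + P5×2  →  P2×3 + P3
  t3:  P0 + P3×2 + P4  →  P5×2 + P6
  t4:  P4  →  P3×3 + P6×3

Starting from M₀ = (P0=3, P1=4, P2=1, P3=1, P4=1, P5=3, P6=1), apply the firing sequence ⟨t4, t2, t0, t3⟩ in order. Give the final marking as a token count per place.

(P0=2, P1=1, P2=7, P3=2, P4=1, P5=3, P6=5)

step 1: fire t4:  (P0=3, P1=4, P2=1, P3=1, P4=1, P5=3, P6=1) → (P0=3, P1=4, P2=1, P3=4, P4=0, P5=3, P6=4)
step 2: fire t2:  (P0=3, P1=4, P2=1, P3=4, P4=0, P5=3, P6=4) → (P0=3, P1=4, P2=4, P3=4, P4=0, P5=1, P6=4)
step 3: fire t0:  (P0=3, P1=4, P2=4, P3=4, P4=0, P5=1, P6=4) → (P0=3, P1=1, P2=7, P3=4, P4=2, P5=1, P6=4)
step 4: fire t3:  (P0=3, P1=1, P2=7, P3=4, P4=2, P5=1, P6=4) → (P0=2, P1=1, P2=7, P3=2, P4=1, P5=3, P6=5)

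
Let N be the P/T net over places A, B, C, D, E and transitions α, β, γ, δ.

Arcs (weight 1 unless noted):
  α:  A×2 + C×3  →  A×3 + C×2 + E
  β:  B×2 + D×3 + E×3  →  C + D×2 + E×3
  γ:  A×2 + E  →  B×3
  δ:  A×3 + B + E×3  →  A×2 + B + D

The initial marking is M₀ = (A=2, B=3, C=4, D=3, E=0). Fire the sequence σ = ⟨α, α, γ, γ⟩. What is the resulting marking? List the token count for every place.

(A=0, B=9, C=2, D=3, E=0)

step 1: fire α:  (A=2, B=3, C=4, D=3, E=0) → (A=3, B=3, C=3, D=3, E=1)
step 2: fire α:  (A=3, B=3, C=3, D=3, E=1) → (A=4, B=3, C=2, D=3, E=2)
step 3: fire γ:  (A=4, B=3, C=2, D=3, E=2) → (A=2, B=6, C=2, D=3, E=1)
step 4: fire γ:  (A=2, B=6, C=2, D=3, E=1) → (A=0, B=9, C=2, D=3, E=0)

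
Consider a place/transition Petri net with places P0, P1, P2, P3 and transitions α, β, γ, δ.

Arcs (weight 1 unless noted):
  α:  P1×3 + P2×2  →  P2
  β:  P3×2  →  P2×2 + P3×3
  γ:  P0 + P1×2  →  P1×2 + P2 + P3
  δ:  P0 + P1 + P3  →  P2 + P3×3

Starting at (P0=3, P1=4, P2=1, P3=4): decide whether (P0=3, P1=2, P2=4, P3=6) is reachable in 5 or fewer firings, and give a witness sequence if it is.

NO — not reachable within 5 firings

depth 0: 1 marking
depth 1: 4 markings reached so far
depth 2: 13 markings reached so far
depth 3: 28 markings reached so far
depth 4: 45 markings reached so far
depth 5: 62 markings reached so far
target is not among the 62 markings reachable within 5 steps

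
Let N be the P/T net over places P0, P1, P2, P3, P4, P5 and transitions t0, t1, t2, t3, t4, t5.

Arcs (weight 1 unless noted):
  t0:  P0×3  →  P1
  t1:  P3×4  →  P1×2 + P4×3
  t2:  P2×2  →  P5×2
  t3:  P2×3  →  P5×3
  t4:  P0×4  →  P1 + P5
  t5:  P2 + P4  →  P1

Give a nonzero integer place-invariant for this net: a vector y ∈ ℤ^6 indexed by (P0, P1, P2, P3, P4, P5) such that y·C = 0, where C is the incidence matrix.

y = (P0:1, P1:3, P2:1, P3:3, P4:2, P5:1)

Incidence matrix C (rows=places, cols=transitions):
       t0   t1   t2   t3   t4   t5
   P0  -3    0    0    0   -4    0
   P1   1    2    0    0    1    1
   P2   0    0   -2   -3    0   -1
   P3   0   -4    0    0    0    0
   P4   0    3    0    0    0   -1
   P5   0    0    2    3    1    0

Candidate y = [1, 3, 1, 3, 2, 1]; check y·C column-wise:
  col t0: 1·-3 + 3·1 + 1·0 + 3·0 + 2·0 + 1·0 = 0
  col t1: 1·0 + 3·2 + 1·0 + 3·-4 + 2·3 + 1·0 = 0
  col t2: 1·0 + 3·0 + 1·-2 + 3·0 + 2·0 + 1·2 = 0
  col t3: 1·0 + 3·0 + 1·-3 + 3·0 + 2·0 + 1·3 = 0
  col t4: 1·-4 + 3·1 + 1·0 + 3·0 + 2·0 + 1·1 = 0
  col t5: 1·0 + 3·1 + 1·-1 + 3·0 + 2·-1 + 1·0 = 0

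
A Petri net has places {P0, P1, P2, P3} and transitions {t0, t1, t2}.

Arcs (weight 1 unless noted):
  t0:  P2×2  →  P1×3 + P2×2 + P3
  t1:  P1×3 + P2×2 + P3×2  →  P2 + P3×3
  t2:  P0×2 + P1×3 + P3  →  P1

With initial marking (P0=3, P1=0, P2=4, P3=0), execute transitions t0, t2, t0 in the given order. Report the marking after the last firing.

(P0=1, P1=4, P2=4, P3=1)

step 1: fire t0:  (P0=3, P1=0, P2=4, P3=0) → (P0=3, P1=3, P2=4, P3=1)
step 2: fire t2:  (P0=3, P1=3, P2=4, P3=1) → (P0=1, P1=1, P2=4, P3=0)
step 3: fire t0:  (P0=1, P1=1, P2=4, P3=0) → (P0=1, P1=4, P2=4, P3=1)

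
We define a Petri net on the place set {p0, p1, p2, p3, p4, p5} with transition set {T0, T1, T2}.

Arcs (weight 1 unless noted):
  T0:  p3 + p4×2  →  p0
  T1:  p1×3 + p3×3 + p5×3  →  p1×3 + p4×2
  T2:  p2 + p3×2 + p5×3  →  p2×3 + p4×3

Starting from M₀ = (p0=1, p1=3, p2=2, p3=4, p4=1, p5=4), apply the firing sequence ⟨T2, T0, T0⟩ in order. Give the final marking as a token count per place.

(p0=3, p1=3, p2=4, p3=0, p4=0, p5=1)

step 1: fire T2:  (p0=1, p1=3, p2=2, p3=4, p4=1, p5=4) → (p0=1, p1=3, p2=4, p3=2, p4=4, p5=1)
step 2: fire T0:  (p0=1, p1=3, p2=4, p3=2, p4=4, p5=1) → (p0=2, p1=3, p2=4, p3=1, p4=2, p5=1)
step 3: fire T0:  (p0=2, p1=3, p2=4, p3=1, p4=2, p5=1) → (p0=3, p1=3, p2=4, p3=0, p4=0, p5=1)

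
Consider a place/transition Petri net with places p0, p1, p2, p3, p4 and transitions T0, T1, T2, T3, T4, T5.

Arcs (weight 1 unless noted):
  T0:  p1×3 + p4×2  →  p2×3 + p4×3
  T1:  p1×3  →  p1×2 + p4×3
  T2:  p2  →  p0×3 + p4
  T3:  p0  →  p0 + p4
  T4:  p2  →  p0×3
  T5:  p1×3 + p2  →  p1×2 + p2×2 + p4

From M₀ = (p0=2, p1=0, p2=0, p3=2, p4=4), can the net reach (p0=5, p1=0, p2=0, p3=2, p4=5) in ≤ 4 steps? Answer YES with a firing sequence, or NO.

depth 0: 1 marking
depth 1: 2 markings reached so far
depth 2: 3 markings reached so far
depth 3: 4 markings reached so far
depth 4: 5 markings reached so far
target is not among the 5 markings reachable within 4 steps

NO — not reachable within 4 firings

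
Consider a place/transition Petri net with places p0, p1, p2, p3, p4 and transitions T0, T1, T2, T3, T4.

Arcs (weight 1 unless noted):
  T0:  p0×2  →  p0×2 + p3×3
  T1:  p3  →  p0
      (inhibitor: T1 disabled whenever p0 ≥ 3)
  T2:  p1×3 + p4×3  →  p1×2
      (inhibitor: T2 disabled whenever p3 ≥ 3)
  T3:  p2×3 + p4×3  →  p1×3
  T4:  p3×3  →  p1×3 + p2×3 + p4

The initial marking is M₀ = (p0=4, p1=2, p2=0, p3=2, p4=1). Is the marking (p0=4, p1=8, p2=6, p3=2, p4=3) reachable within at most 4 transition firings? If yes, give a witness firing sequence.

YES — reachable via ⟨T0, T0, T4, T4⟩ (4 firings)

step 1: fire T0:  (p0=4, p1=2, p2=0, p3=2, p4=1) → (p0=4, p1=2, p2=0, p3=5, p4=1)
step 2: fire T0:  (p0=4, p1=2, p2=0, p3=5, p4=1) → (p0=4, p1=2, p2=0, p3=8, p4=1)
step 3: fire T4:  (p0=4, p1=2, p2=0, p3=8, p4=1) → (p0=4, p1=5, p2=3, p3=5, p4=2)
step 4: fire T4:  (p0=4, p1=5, p2=3, p3=5, p4=2) → (p0=4, p1=8, p2=6, p3=2, p4=3)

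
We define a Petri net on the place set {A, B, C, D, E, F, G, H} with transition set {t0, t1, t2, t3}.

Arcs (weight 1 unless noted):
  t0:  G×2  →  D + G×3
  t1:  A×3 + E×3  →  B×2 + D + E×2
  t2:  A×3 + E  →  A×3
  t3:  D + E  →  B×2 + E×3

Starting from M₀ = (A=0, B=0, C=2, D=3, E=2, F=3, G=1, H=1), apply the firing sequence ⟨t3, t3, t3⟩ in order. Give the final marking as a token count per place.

(A=0, B=6, C=2, D=0, E=8, F=3, G=1, H=1)

step 1: fire t3:  (A=0, B=0, C=2, D=3, E=2, F=3, G=1, H=1) → (A=0, B=2, C=2, D=2, E=4, F=3, G=1, H=1)
step 2: fire t3:  (A=0, B=2, C=2, D=2, E=4, F=3, G=1, H=1) → (A=0, B=4, C=2, D=1, E=6, F=3, G=1, H=1)
step 3: fire t3:  (A=0, B=4, C=2, D=1, E=6, F=3, G=1, H=1) → (A=0, B=6, C=2, D=0, E=8, F=3, G=1, H=1)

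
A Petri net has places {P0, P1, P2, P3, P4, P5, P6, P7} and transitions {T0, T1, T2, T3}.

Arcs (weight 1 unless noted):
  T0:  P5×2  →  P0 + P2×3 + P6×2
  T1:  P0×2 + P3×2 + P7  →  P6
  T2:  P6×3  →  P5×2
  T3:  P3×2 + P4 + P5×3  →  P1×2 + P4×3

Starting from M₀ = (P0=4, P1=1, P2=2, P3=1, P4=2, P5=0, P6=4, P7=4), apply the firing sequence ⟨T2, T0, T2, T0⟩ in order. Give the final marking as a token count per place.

(P0=6, P1=1, P2=8, P3=1, P4=2, P5=0, P6=2, P7=4)

step 1: fire T2:  (P0=4, P1=1, P2=2, P3=1, P4=2, P5=0, P6=4, P7=4) → (P0=4, P1=1, P2=2, P3=1, P4=2, P5=2, P6=1, P7=4)
step 2: fire T0:  (P0=4, P1=1, P2=2, P3=1, P4=2, P5=2, P6=1, P7=4) → (P0=5, P1=1, P2=5, P3=1, P4=2, P5=0, P6=3, P7=4)
step 3: fire T2:  (P0=5, P1=1, P2=5, P3=1, P4=2, P5=0, P6=3, P7=4) → (P0=5, P1=1, P2=5, P3=1, P4=2, P5=2, P6=0, P7=4)
step 4: fire T0:  (P0=5, P1=1, P2=5, P3=1, P4=2, P5=2, P6=0, P7=4) → (P0=6, P1=1, P2=8, P3=1, P4=2, P5=0, P6=2, P7=4)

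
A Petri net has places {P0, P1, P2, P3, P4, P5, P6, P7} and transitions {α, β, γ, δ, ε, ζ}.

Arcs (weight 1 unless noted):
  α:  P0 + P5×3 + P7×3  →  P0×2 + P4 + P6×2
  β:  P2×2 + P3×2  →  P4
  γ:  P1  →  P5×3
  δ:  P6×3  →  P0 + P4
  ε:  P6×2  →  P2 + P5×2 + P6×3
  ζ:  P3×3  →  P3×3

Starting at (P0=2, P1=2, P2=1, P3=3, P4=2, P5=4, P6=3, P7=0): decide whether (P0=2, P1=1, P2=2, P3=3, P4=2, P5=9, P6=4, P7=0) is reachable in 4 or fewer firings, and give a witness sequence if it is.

step 1: fire γ:  (P0=2, P1=2, P2=1, P3=3, P4=2, P5=4, P6=3, P7=0) → (P0=2, P1=1, P2=1, P3=3, P4=2, P5=7, P6=3, P7=0)
step 2: fire ε:  (P0=2, P1=1, P2=1, P3=3, P4=2, P5=7, P6=3, P7=0) → (P0=2, P1=1, P2=2, P3=3, P4=2, P5=9, P6=4, P7=0)

YES — reachable via ⟨γ, ε⟩ (2 firings)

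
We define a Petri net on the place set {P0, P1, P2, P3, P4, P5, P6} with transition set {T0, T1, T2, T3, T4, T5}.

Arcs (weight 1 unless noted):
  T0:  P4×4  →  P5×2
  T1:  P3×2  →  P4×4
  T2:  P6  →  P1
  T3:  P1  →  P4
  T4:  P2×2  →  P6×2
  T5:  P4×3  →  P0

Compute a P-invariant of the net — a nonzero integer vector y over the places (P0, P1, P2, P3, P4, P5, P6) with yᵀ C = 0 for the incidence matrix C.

y = (P0:3, P1:1, P2:1, P3:2, P4:1, P5:2, P6:1)

Incidence matrix C (rows=places, cols=transitions):
       T0   T1   T2   T3   T4   T5
   P0   0    0    0    0    0    1
   P1   0    0    1   -1    0    0
   P2   0    0    0    0   -2    0
   P3   0   -2    0    0    0    0
   P4  -4    4    0    1    0   -3
   P5   2    0    0    0    0    0
   P6   0    0   -1    0    2    0

Candidate y = [3, 1, 1, 2, 1, 2, 1]; check y·C column-wise:
  col T0: 3·0 + 1·0 + 1·0 + 2·0 + 1·-4 + 2·2 + 1·0 = 0
  col T1: 3·0 + 1·0 + 1·0 + 2·-2 + 1·4 + 2·0 + 1·0 = 0
  col T2: 3·0 + 1·1 + 1·0 + 2·0 + 1·0 + 2·0 + 1·-1 = 0
  col T3: 3·0 + 1·-1 + 1·0 + 2·0 + 1·1 + 2·0 + 1·0 = 0
  col T4: 3·0 + 1·0 + 1·-2 + 2·0 + 1·0 + 2·0 + 1·2 = 0
  col T5: 3·1 + 1·0 + 1·0 + 2·0 + 1·-3 + 2·0 + 1·0 = 0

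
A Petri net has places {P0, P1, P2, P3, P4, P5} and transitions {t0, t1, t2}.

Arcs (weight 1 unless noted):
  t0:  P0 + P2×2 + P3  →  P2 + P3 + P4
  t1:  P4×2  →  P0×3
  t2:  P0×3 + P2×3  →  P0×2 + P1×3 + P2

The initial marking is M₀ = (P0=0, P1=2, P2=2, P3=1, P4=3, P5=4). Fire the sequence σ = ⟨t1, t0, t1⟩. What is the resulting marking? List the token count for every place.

(P0=5, P1=2, P2=1, P3=1, P4=0, P5=4)

step 1: fire t1:  (P0=0, P1=2, P2=2, P3=1, P4=3, P5=4) → (P0=3, P1=2, P2=2, P3=1, P4=1, P5=4)
step 2: fire t0:  (P0=3, P1=2, P2=2, P3=1, P4=1, P5=4) → (P0=2, P1=2, P2=1, P3=1, P4=2, P5=4)
step 3: fire t1:  (P0=2, P1=2, P2=1, P3=1, P4=2, P5=4) → (P0=5, P1=2, P2=1, P3=1, P4=0, P5=4)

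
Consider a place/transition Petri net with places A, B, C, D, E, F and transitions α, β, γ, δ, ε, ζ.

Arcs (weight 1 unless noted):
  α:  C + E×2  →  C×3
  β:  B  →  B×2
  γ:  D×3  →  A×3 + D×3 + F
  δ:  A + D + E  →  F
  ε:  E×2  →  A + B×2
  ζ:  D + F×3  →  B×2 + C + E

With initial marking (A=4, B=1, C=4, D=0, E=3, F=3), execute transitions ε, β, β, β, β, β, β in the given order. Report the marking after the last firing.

(A=5, B=9, C=4, D=0, E=1, F=3)

step 1: fire ε:  (A=4, B=1, C=4, D=0, E=3, F=3) → (A=5, B=3, C=4, D=0, E=1, F=3)
step 2: fire β:  (A=5, B=3, C=4, D=0, E=1, F=3) → (A=5, B=4, C=4, D=0, E=1, F=3)
step 3: fire β:  (A=5, B=4, C=4, D=0, E=1, F=3) → (A=5, B=5, C=4, D=0, E=1, F=3)
step 4: fire β:  (A=5, B=5, C=4, D=0, E=1, F=3) → (A=5, B=6, C=4, D=0, E=1, F=3)
step 5: fire β:  (A=5, B=6, C=4, D=0, E=1, F=3) → (A=5, B=7, C=4, D=0, E=1, F=3)
step 6: fire β:  (A=5, B=7, C=4, D=0, E=1, F=3) → (A=5, B=8, C=4, D=0, E=1, F=3)
step 7: fire β:  (A=5, B=8, C=4, D=0, E=1, F=3) → (A=5, B=9, C=4, D=0, E=1, F=3)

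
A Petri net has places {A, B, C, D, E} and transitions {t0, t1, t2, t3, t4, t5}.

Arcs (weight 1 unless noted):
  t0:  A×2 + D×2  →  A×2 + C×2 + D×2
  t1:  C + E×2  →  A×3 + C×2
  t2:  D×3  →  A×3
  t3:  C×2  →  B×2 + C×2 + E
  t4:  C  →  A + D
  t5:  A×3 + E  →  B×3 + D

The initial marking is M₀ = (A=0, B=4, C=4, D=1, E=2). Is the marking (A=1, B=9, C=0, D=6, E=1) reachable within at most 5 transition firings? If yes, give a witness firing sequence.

NO — not reachable within 5 firings

depth 0: 1 marking
depth 1: 4 markings reached so far
depth 2: 9 markings reached so far
depth 3: 20 markings reached so far
depth 4: 44 markings reached so far
depth 5: 88 markings reached so far
target is not among the 88 markings reachable within 5 steps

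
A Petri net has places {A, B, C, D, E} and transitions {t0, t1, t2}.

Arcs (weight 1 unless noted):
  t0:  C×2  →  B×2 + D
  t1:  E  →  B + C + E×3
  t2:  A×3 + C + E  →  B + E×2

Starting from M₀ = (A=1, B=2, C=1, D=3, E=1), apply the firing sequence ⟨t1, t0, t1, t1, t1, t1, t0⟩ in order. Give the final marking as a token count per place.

(A=1, B=11, C=2, D=5, E=11)

step 1: fire t1:  (A=1, B=2, C=1, D=3, E=1) → (A=1, B=3, C=2, D=3, E=3)
step 2: fire t0:  (A=1, B=3, C=2, D=3, E=3) → (A=1, B=5, C=0, D=4, E=3)
step 3: fire t1:  (A=1, B=5, C=0, D=4, E=3) → (A=1, B=6, C=1, D=4, E=5)
step 4: fire t1:  (A=1, B=6, C=1, D=4, E=5) → (A=1, B=7, C=2, D=4, E=7)
step 5: fire t1:  (A=1, B=7, C=2, D=4, E=7) → (A=1, B=8, C=3, D=4, E=9)
step 6: fire t1:  (A=1, B=8, C=3, D=4, E=9) → (A=1, B=9, C=4, D=4, E=11)
step 7: fire t0:  (A=1, B=9, C=4, D=4, E=11) → (A=1, B=11, C=2, D=5, E=11)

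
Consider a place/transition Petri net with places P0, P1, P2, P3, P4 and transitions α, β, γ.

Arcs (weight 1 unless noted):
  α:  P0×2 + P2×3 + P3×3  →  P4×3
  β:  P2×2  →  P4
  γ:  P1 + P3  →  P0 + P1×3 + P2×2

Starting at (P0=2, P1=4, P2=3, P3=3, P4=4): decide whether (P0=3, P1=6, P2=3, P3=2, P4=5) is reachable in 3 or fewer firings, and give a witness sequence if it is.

step 1: fire β:  (P0=2, P1=4, P2=3, P3=3, P4=4) → (P0=2, P1=4, P2=1, P3=3, P4=5)
step 2: fire γ:  (P0=2, P1=4, P2=1, P3=3, P4=5) → (P0=3, P1=6, P2=3, P3=2, P4=5)

YES — reachable via ⟨β, γ⟩ (2 firings)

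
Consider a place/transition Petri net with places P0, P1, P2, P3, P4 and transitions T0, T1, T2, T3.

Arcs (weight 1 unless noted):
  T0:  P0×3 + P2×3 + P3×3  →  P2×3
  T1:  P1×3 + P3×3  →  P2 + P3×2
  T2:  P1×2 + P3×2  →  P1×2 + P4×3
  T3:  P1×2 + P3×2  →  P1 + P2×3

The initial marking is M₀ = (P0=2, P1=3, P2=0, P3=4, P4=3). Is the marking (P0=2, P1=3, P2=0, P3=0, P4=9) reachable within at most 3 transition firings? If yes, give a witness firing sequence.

step 1: fire T2:  (P0=2, P1=3, P2=0, P3=4, P4=3) → (P0=2, P1=3, P2=0, P3=2, P4=6)
step 2: fire T2:  (P0=2, P1=3, P2=0, P3=2, P4=6) → (P0=2, P1=3, P2=0, P3=0, P4=9)

YES — reachable via ⟨T2, T2⟩ (2 firings)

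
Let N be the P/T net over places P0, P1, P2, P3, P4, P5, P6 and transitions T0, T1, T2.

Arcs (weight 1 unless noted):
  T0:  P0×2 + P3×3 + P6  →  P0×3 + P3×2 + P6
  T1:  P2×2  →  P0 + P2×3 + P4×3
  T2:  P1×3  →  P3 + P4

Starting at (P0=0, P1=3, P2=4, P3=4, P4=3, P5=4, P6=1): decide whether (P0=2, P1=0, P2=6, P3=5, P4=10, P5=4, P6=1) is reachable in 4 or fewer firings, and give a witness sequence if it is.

step 1: fire T1:  (P0=0, P1=3, P2=4, P3=4, P4=3, P5=4, P6=1) → (P0=1, P1=3, P2=5, P3=4, P4=6, P5=4, P6=1)
step 2: fire T1:  (P0=1, P1=3, P2=5, P3=4, P4=6, P5=4, P6=1) → (P0=2, P1=3, P2=6, P3=4, P4=9, P5=4, P6=1)
step 3: fire T2:  (P0=2, P1=3, P2=6, P3=4, P4=9, P5=4, P6=1) → (P0=2, P1=0, P2=6, P3=5, P4=10, P5=4, P6=1)

YES — reachable via ⟨T1, T1, T2⟩ (3 firings)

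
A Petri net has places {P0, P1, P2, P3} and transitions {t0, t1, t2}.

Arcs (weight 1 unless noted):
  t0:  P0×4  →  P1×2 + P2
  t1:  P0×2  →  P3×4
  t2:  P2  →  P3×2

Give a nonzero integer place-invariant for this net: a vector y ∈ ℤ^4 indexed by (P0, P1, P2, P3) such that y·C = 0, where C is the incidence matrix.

Incidence matrix C (rows=places, cols=transitions):
       t0   t1   t2
   P0  -4   -2    0
   P1   2    0    0
   P2   1    0   -1
   P3   0    4    2

Candidate y = [2, 3, 2, 1]; check y·C column-wise:
  col t0: 2·-4 + 3·2 + 2·1 + 1·0 = 0
  col t1: 2·-2 + 3·0 + 2·0 + 1·4 = 0
  col t2: 2·0 + 3·0 + 2·-1 + 1·2 = 0

y = (P0:2, P1:3, P2:2, P3:1)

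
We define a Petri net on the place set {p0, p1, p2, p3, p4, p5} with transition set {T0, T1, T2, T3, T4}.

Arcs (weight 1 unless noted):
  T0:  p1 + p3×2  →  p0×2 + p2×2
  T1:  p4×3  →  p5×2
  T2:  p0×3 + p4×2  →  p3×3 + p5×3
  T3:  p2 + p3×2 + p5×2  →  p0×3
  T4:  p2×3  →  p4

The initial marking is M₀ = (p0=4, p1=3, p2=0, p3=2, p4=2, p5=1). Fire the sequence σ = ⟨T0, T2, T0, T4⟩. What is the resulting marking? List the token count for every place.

(p0=5, p1=1, p2=1, p3=1, p4=1, p5=4)

step 1: fire T0:  (p0=4, p1=3, p2=0, p3=2, p4=2, p5=1) → (p0=6, p1=2, p2=2, p3=0, p4=2, p5=1)
step 2: fire T2:  (p0=6, p1=2, p2=2, p3=0, p4=2, p5=1) → (p0=3, p1=2, p2=2, p3=3, p4=0, p5=4)
step 3: fire T0:  (p0=3, p1=2, p2=2, p3=3, p4=0, p5=4) → (p0=5, p1=1, p2=4, p3=1, p4=0, p5=4)
step 4: fire T4:  (p0=5, p1=1, p2=4, p3=1, p4=0, p5=4) → (p0=5, p1=1, p2=1, p3=1, p4=1, p5=4)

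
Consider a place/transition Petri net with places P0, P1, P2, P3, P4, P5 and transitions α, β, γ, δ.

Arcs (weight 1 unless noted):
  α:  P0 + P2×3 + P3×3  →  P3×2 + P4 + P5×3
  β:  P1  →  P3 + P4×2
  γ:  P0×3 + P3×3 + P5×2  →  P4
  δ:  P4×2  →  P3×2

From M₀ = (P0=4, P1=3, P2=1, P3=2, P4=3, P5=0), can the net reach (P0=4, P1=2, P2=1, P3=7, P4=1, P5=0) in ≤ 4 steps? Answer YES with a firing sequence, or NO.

step 1: fire β:  (P0=4, P1=3, P2=1, P3=2, P4=3, P5=0) → (P0=4, P1=2, P2=1, P3=3, P4=5, P5=0)
step 2: fire δ:  (P0=4, P1=2, P2=1, P3=3, P4=5, P5=0) → (P0=4, P1=2, P2=1, P3=5, P4=3, P5=0)
step 3: fire δ:  (P0=4, P1=2, P2=1, P3=5, P4=3, P5=0) → (P0=4, P1=2, P2=1, P3=7, P4=1, P5=0)

YES — reachable via ⟨β, δ, δ⟩ (3 firings)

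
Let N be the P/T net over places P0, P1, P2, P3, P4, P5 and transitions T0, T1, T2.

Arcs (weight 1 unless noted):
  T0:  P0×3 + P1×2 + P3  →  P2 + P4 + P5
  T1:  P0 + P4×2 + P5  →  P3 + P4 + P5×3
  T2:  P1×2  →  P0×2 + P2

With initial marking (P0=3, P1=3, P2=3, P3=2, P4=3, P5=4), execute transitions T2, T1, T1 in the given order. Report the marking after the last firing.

(P0=3, P1=1, P2=4, P3=4, P4=1, P5=8)

step 1: fire T2:  (P0=3, P1=3, P2=3, P3=2, P4=3, P5=4) → (P0=5, P1=1, P2=4, P3=2, P4=3, P5=4)
step 2: fire T1:  (P0=5, P1=1, P2=4, P3=2, P4=3, P5=4) → (P0=4, P1=1, P2=4, P3=3, P4=2, P5=6)
step 3: fire T1:  (P0=4, P1=1, P2=4, P3=3, P4=2, P5=6) → (P0=3, P1=1, P2=4, P3=4, P4=1, P5=8)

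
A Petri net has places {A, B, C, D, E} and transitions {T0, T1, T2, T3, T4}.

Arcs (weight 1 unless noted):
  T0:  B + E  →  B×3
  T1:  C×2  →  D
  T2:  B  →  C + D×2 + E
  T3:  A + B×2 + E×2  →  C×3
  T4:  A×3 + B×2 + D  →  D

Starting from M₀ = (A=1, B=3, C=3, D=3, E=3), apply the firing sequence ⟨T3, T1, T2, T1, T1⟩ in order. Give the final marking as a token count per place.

(A=0, B=0, C=1, D=8, E=2)

step 1: fire T3:  (A=1, B=3, C=3, D=3, E=3) → (A=0, B=1, C=6, D=3, E=1)
step 2: fire T1:  (A=0, B=1, C=6, D=3, E=1) → (A=0, B=1, C=4, D=4, E=1)
step 3: fire T2:  (A=0, B=1, C=4, D=4, E=1) → (A=0, B=0, C=5, D=6, E=2)
step 4: fire T1:  (A=0, B=0, C=5, D=6, E=2) → (A=0, B=0, C=3, D=7, E=2)
step 5: fire T1:  (A=0, B=0, C=3, D=7, E=2) → (A=0, B=0, C=1, D=8, E=2)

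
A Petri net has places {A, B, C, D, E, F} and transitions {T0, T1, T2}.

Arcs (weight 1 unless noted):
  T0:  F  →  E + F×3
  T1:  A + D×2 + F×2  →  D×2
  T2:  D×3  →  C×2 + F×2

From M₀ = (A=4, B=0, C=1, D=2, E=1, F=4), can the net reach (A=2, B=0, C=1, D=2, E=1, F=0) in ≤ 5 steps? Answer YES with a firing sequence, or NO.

YES — reachable via ⟨T1, T1⟩ (2 firings)

step 1: fire T1:  (A=4, B=0, C=1, D=2, E=1, F=4) → (A=3, B=0, C=1, D=2, E=1, F=2)
step 2: fire T1:  (A=3, B=0, C=1, D=2, E=1, F=2) → (A=2, B=0, C=1, D=2, E=1, F=0)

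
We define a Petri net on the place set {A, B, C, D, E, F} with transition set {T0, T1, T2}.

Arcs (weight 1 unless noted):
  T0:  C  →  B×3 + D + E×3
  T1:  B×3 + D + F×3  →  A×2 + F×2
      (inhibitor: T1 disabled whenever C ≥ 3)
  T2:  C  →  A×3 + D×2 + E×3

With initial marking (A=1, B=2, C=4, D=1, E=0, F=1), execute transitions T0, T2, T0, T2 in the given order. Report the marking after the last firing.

(A=7, B=8, C=0, D=7, E=12, F=1)

step 1: fire T0:  (A=1, B=2, C=4, D=1, E=0, F=1) → (A=1, B=5, C=3, D=2, E=3, F=1)
step 2: fire T2:  (A=1, B=5, C=3, D=2, E=3, F=1) → (A=4, B=5, C=2, D=4, E=6, F=1)
step 3: fire T0:  (A=4, B=5, C=2, D=4, E=6, F=1) → (A=4, B=8, C=1, D=5, E=9, F=1)
step 4: fire T2:  (A=4, B=8, C=1, D=5, E=9, F=1) → (A=7, B=8, C=0, D=7, E=12, F=1)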